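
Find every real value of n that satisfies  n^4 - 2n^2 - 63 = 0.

n = -3 or n = 3

Let u = n^2. The equation becomes u^2 - 2u - 63 = 0.
Factor: (u + 7)(u - 9) = 0, so u = -7 or u = 9.
n^2 = -7 < 0 has no real solution.
n^2 = 9 gives n = +/-3.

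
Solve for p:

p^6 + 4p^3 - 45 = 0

Let u = p^3. The equation becomes u^2 + 4u - 45 = 0.
Factor: (u - 5)(u + 9) = 0, so u = 5 or u = -9.
p^3 = 5 gives p = (5)^(1/3) ~= 1.71.
p^3 = -9 gives p = -(9)^(1/3) ~= -2.0801.

p = -2.0801 or p = 1.71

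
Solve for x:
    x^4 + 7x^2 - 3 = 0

x = -0.6365 or x = 0.6365

Let u = x^2. The equation becomes u^2 + 7u - 3 = 0.
By the quadratic formula, u = -7/2 + sqrt(61)/2 or u = -sqrt(61)/2 - 7/2.
x^2 = -7/2 + sqrt(61)/2 gives x = +/-sqrt(-7/2 + sqrt(61)/2) ~= +/-0.6365.
x^2 = -sqrt(61)/2 - 7/2 < 0 has no real solution.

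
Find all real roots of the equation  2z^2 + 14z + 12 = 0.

z = -6 or z = -1

Factor: 2(z + 1)(z + 6) = 0.
So z = -1 or z = -6.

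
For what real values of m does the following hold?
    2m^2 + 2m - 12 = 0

m = -3 or m = 2

Factor: 2(m - 2)(m + 3) = 0.
So m = 2 or m = -3.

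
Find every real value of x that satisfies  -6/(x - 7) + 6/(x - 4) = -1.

Multiply both sides by (x - 7)(x - 4):
-6(x - 4) + 6(x - 7) = -(x - 7)(x - 4).
Expand and collect terms: -x^2 + 11x - 10 = 0.
Factor or apply the quadratic formula: x = 1 or x = 10.
Neither value makes a denominator zero (x != 7, x != 4), so both are valid.

x = 1 or x = 10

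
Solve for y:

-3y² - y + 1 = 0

y = -0.7676 or y = 0.4343

Discriminant: (-1)² − 4·(-3)·1 = 13.
Quadratic formula: y = (1 ± √13) / (-6).
So y = -√(13)/6 - 1/6 ≈ -0.7676 or y = -1/6 + √(13)/6 ≈ 0.4343.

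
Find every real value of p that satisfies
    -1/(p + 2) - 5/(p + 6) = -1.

p = -3.2361 or p = 1.2361

Multiply both sides by (p + 2)(p + 6):
-(p + 6) - 5(p + 2) = -(p + 2)(p + 6).
Expand and collect terms: -p² - 2p + 4 = 0.
By the quadratic formula, p = (2 ± √20) / -2, so p ≈ -3.2361 or p ≈ 1.2361.
Neither value makes a denominator zero (p ≠ -2, p ≠ -6), so both are valid.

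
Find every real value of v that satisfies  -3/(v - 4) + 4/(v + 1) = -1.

Multiply both sides by (v - 4)(v + 1):
-3(v + 1) + 4(v - 4) = -(v - 4)(v + 1).
Expand and collect terms: -v^2 + 2v + 23 = 0.
By the quadratic formula, v = (-2 +/- sqrt(96)) / -2, so v ~= -3.899 or v ~= 5.899.
Neither value makes a denominator zero (v != 4, v != -1), so both are valid.

v = -3.899 or v = 5.899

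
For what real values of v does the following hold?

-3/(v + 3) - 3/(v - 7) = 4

Multiply both sides by (v + 3)(v - 7):
-3(v - 7) - 3(v + 3) = 4(v + 3)(v - 7).
Expand and collect terms: 4v^2 - 10v - 96 = 0.
By the quadratic formula, v = (10 +/- sqrt(1636)) / 8, so v ~= 6.3059 or v ~= -3.8059.
Neither value makes a denominator zero (v != -3, v != 7), so both are valid.

v = -3.8059 or v = 6.3059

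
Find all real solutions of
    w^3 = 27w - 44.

Rearrange: w^3 - 27w + 44 = 0.
Possible rational roots are divisors of 44. Testing w = 4 gives 0, so (w - 4) is a factor.
Divide: w^3 - 27w + 44 = (w - 4)(w^2 + 4w - 11).
Apply the quadratic formula to w^2 + 4w - 11 = 0: w = (-4 +/- sqrt(60))/2, i.e. w ~= 1.873 or w ~= -5.873.

w = -5.873 or w = 1.873 or w = 4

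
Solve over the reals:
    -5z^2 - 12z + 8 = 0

z = -2.9436 or z = 0.5436

Discriminant: (-12)^2 - 4*(-5)*8 = 304.
Quadratic formula: z = (12 +/- sqrt(304)) / (-10).
So z = -2*sqrt(19)/5 - 6/5 ~= -2.9436 or z = -6/5 + 2*sqrt(19)/5 ~= 0.5436.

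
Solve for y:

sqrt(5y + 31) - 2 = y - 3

y = 10

Isolate the radical: sqrt(5y + 31) = y - 1.
Square both sides: 5y + 31 = (y - 1)^2.
Expand and rearrange: y^2 - 7y - 30 = 0.
Solving gives y = 10 or y = -3.
Check each candidate in the original equation:
  y = 10: sqrt(81) = 9, while y - 1 = 9 — valid.
  y = -3: sqrt(16) = 4, while y - 1 = -4 — extraneous.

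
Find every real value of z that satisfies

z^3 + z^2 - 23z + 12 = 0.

Possible rational roots are divisors of 12. Testing z = 4 gives 0, so (z - 4) is a factor.
Divide: z^3 + z^2 - 23z + 12 = (z - 4)(z^2 + 5z - 3).
Apply the quadratic formula to z^2 + 5z - 3 = 0: z = (-5 +/- sqrt(37))/2, i.e. z ~= 0.5414 or z ~= -5.5414.

z = -5.5414 or z = 0.5414 or z = 4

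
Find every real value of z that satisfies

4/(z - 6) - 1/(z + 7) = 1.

z = -7.775 or z = 9.775

Multiply both sides by (z - 6)(z + 7):
4(z + 7) - (z - 6) = (z - 6)(z + 7).
Expand and collect terms: z² - 2z - 76 = 0.
By the quadratic formula, z = (2 ± √308) / 2, so z ≈ 9.775 or z ≈ -7.775.
Neither value makes a denominator zero (z ≠ 6, z ≠ -7), so both are valid.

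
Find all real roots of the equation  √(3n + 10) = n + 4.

Square both sides: 3n + 10 = (n + 4)².
Expand and rearrange: n² + 5n + 6 = 0.
Solving gives n = -2 or n = -3.
Check each candidate in the original equation:
  n = -2: √(4) = 2, while n + 4 = 2 — valid.
  n = -3: √(1) = 1, while n + 4 = 1 — valid.

n = -3 or n = -2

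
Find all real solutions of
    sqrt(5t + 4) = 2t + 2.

t = -0.75 or t = 0

Square both sides: 5t + 4 = (2t + 2)^2.
Expand and rearrange: 4t^2 + 3t = 0.
Solving gives t = 0 or t = -0.75.
Check each candidate in the original equation:
  t = 0: sqrt(4) = 2, while 2t + 2 = 2 — valid.
  t = -0.75: sqrt(0.25) = 0.5, while 2t + 2 = 0.5 — valid.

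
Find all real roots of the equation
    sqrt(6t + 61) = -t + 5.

t = -2

Square both sides: 6t + 61 = (-t + 5)^2.
Expand and rearrange: t^2 - 16t - 36 = 0.
Solving gives t = 18 or t = -2.
Check each candidate in the original equation:
  t = 18: sqrt(169) = 13, while -t + 5 = -13 — extraneous.
  t = -2: sqrt(49) = 7, while -t + 5 = 7 — valid.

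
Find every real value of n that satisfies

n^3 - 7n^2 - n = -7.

n = -1 or n = 1 or n = 7

Rearrange: n^3 - 7n^2 - n + 7 = 0.
Possible rational roots are divisors of 7. Testing n = -1 gives 0, so (n + 1) is a factor.
Divide: n^3 - 7n^2 - n + 7 = (n + 1)(n^2 - 8n + 7).
Factor the quadratic: n = 7 or n = 1.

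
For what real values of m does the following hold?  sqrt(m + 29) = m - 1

Square both sides: m + 29 = (m - 1)^2.
Expand and rearrange: m^2 - 3m - 28 = 0.
Solving gives m = 7 or m = -4.
Check each candidate in the original equation:
  m = 7: sqrt(36) = 6, while m - 1 = 6 — valid.
  m = -4: sqrt(25) = 5, while m - 1 = -5 — extraneous.

m = 7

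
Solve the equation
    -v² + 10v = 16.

Bring every term to one side: -v² + 10v - 16 = 0.
Factor: -1(v - 8)(v - 2) = 0.
So v = 8 or v = 2.

v = 2 or v = 8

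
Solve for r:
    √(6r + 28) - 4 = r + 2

r = -4 or r = -2

Isolate the radical: √(6r + 28) = r + 6.
Square both sides: 6r + 28 = (r + 6)².
Expand and rearrange: r² + 6r + 8 = 0.
Solving gives r = -2 or r = -4.
Check each candidate in the original equation:
  r = -2: √(16) = 4, while r + 6 = 4 — valid.
  r = -4: √(4) = 2, while r + 6 = 2 — valid.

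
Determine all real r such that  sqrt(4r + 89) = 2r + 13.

Square both sides: 4r + 89 = (2r + 13)^2.
Expand and rearrange: 4r^2 + 48r + 80 = 0.
Solving gives r = -2 or r = -10.
Check each candidate in the original equation:
  r = -2: sqrt(81) = 9, while 2r + 13 = 9 — valid.
  r = -10: sqrt(49) = 7, while 2r + 13 = -7 — extraneous.

r = -2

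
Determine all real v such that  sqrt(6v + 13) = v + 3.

Square both sides: 6v + 13 = (v + 3)^2.
Expand and rearrange: v^2 - 4 = 0.
Solving gives v = 2 or v = -2.
Check each candidate in the original equation:
  v = 2: sqrt(25) = 5, while v + 3 = 5 — valid.
  v = -2: sqrt(1) = 1, while v + 3 = 1 — valid.

v = -2 or v = 2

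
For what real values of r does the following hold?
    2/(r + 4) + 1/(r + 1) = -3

Multiply both sides by (r + 4)(r + 1):
2(r + 1) + (r + 4) = -3(r + 4)(r + 1).
Expand and collect terms: -3r^2 - 18r - 18 = 0.
By the quadratic formula, r = (18 +/- sqrt(108)) / -6, so r ~= -4.7321 or r ~= -1.2679.
Neither value makes a denominator zero (r != -4, r != -1), so both are valid.

r = -4.7321 or r = -1.2679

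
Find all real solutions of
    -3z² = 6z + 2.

Rearrange to standard form: -3z² - 6z - 2 = 0.
Discriminant: (-6)² − 4·(-3)·(-2) = 12.
Quadratic formula: z = (6 ± √12) / (-6).
So z = -1 - √(3)/3 ≈ -1.5774 or z = -1 + √(3)/3 ≈ -0.4226.

z = -1.5774 or z = -0.4226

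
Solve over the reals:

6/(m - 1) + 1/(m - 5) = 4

m = 2.3698 or m = 5.3802

Multiply both sides by (m - 1)(m - 5):
6(m - 5) + (m - 1) = 4(m - 1)(m - 5).
Expand and collect terms: 4m² - 31m + 51 = 0.
By the quadratic formula, m = (31 ± √145) / 8, so m ≈ 5.3802 or m ≈ 2.3698.
Neither value makes a denominator zero (m ≠ 1, m ≠ 5), so both are valid.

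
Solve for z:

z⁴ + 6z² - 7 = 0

Let u = z². The equation becomes u² + 6u - 7 = 0.
Factor: (u + 7)(u - 1) = 0, so u = -7 or u = 1.
z² = -7 < 0 has no real solution.
z² = 1 gives z = ±1.

z = -1 or z = 1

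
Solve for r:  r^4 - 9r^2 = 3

Let u = r^2. The equation becomes u^2 - 9u - 3 = 0.
By the quadratic formula, u = 9/2 + sqrt(93)/2 or u = 9/2 - sqrt(93)/2.
r^2 = 9/2 + sqrt(93)/2 gives r = +/-sqrt(9/2 + sqrt(93)/2) ~= +/-3.0532.
r^2 = 9/2 - sqrt(93)/2 < 0 has no real solution.

r = -3.0532 or r = 3.0532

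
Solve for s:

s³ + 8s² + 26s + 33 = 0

Possible rational roots are divisors of 33. Testing s = -3 gives 0, so (s + 3) is a factor.
Divide: s³ + 8s² + 26s + 33 = (s + 3)(s² + 5s + 11).
The quadratic s² + 5s + 11 has discriminant -19 < 0, so no further real roots.

s = -3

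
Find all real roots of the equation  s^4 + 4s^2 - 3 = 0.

s = -0.8036 or s = 0.8036

Let u = s^2. The equation becomes u^2 + 4u - 3 = 0.
By the quadratic formula, u = -2 + sqrt(7) or u = -sqrt(7) - 2.
s^2 = -2 + sqrt(7) gives s = +/-sqrt(-2 + sqrt(7)) ~= +/-0.8036.
s^2 = -sqrt(7) - 2 < 0 has no real solution.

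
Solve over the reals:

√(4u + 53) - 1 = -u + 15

Isolate the radical: √(4u + 53) = -u + 16.
Square both sides: 4u + 53 = (-u + 16)².
Expand and rearrange: u² - 36u + 203 = 0.
Solving gives u = 29 or u = 7.
Check each candidate in the original equation:
  u = 29: √(169) = 13, while -u + 16 = -13 — extraneous.
  u = 7: √(81) = 9, while -u + 16 = 9 — valid.

u = 7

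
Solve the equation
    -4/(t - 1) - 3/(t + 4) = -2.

t = -3 or t = 3.5

Multiply both sides by (t - 1)(t + 4):
-4(t + 4) - 3(t - 1) = -2(t - 1)(t + 4).
Expand and collect terms: -2t² + t + 21 = 0.
Factor or apply the quadratic formula: t = -3 or t = 3.5.
Neither value makes a denominator zero (t ≠ 1, t ≠ -4), so both are valid.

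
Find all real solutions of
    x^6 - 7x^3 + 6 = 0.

Let u = x^3. The equation becomes u^2 - 7u + 6 = 0.
Factor: (u - 1)(u - 6) = 0, so u = 1 or u = 6.
x^3 = 1 gives x = 1.
x^3 = 6 gives x = (6)^(1/3) ~= 1.8171.

x = 1 or x = 1.8171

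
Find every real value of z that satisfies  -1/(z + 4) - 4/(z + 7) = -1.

Multiply both sides by (z + 4)(z + 7):
-(z + 7) - 4(z + 4) = -(z + 4)(z + 7).
Expand and collect terms: -z^2 - 6z - 5 = 0.
Factor or apply the quadratic formula: z = -5 or z = -1.
Neither value makes a denominator zero (z != -4, z != -7), so both are valid.

z = -5 or z = -1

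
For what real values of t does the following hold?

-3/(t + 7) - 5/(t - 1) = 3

t = -8.2206 or t = -0.446

Multiply both sides by (t + 7)(t - 1):
-3(t - 1) - 5(t + 7) = 3(t + 7)(t - 1).
Expand and collect terms: 3t² + 26t + 11 = 0.
By the quadratic formula, t = (-26 ± √544) / 6, so t ≈ -0.446 or t ≈ -8.2206.
Neither value makes a denominator zero (t ≠ -7, t ≠ 1), so both are valid.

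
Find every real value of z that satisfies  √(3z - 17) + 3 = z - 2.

Isolate the radical: √(3z - 17) = z - 5.
Square both sides: 3z - 17 = (z - 5)².
Expand and rearrange: z² - 13z + 42 = 0.
Solving gives z = 7 or z = 6.
Check each candidate in the original equation:
  z = 7: √(4) = 2, while z - 5 = 2 — valid.
  z = 6: √(1) = 1, while z - 5 = 1 — valid.

z = 6 or z = 7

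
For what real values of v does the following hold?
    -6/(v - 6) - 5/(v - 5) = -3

v = 5.3897 or v = 9.277

Multiply both sides by (v - 6)(v - 5):
-6(v - 5) - 5(v - 6) = -3(v - 6)(v - 5).
Expand and collect terms: -3v^2 + 44v - 150 = 0.
By the quadratic formula, v = (-44 +/- sqrt(136)) / -6, so v ~= 5.3897 or v ~= 9.277.
Neither value makes a denominator zero (v != 6, v != 5), so both are valid.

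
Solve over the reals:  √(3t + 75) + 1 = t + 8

Isolate the radical: √(3t + 75) = t + 7.
Square both sides: 3t + 75 = (t + 7)².
Expand and rearrange: t² + 11t - 26 = 0.
Solving gives t = 2 or t = -13.
Check each candidate in the original equation:
  t = 2: √(81) = 9, while t + 7 = 9 — valid.
  t = -13: √(36) = 6, while t + 7 = -6 — extraneous.

t = 2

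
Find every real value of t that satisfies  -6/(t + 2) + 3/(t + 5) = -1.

Multiply both sides by (t + 2)(t + 5):
-6(t + 5) + 3(t + 2) = -(t + 2)(t + 5).
Expand and collect terms: -t² - 4t + 14 = 0.
By the quadratic formula, t = (4 ± √72) / -2, so t ≈ -6.2426 or t ≈ 2.2426.
Neither value makes a denominator zero (t ≠ -2, t ≠ -5), so both are valid.

t = -6.2426 or t = 2.2426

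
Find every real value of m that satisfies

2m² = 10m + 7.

m = -0.6225 or m = 5.6225

Rearrange to standard form: 2m² - 10m - 7 = 0.
Discriminant: (-10)² − 4·2·(-7) = 156.
Quadratic formula: m = (10 ± √156) / 4.
So m = 5/2 + √(39)/2 ≈ 5.6225 or m = 5/2 - √(39)/2 ≈ -0.6225.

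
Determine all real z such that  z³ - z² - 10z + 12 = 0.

Possible rational roots are divisors of 12. Testing z = 3 gives 0, so (z - 3) is a factor.
Divide: z³ - z² - 10z + 12 = (z - 3)(z² + 2z - 4).
Apply the quadratic formula to z² + 2z - 4 = 0: z = (-2 ± √20)/2, i.e. z ≈ 1.2361 or z ≈ -3.2361.

z = -3.2361 or z = 1.2361 or z = 3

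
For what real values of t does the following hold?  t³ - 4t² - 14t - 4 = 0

Possible rational roots are divisors of -4. Testing t = -2 gives 0, so (t + 2) is a factor.
Divide: t³ - 4t² - 14t - 4 = (t + 2)(t² - 6t - 2).
Apply the quadratic formula to t² - 6t - 2 = 0: t = (6 ± √44)/2, i.e. t ≈ 6.3166 or t ≈ -0.3166.

t = -2 or t = -0.3166 or t = 6.3166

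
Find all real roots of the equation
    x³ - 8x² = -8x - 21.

x = -1.1401 or x = 3 or x = 6.1401

Rearrange: x³ - 8x² + 8x + 21 = 0.
Possible rational roots are divisors of 21. Testing x = 3 gives 0, so (x - 3) is a factor.
Divide: x³ - 8x² + 8x + 21 = (x - 3)(x² - 5x - 7).
Apply the quadratic formula to x² - 5x - 7 = 0: x = (5 ± √53)/2, i.e. x ≈ 6.1401 or x ≈ -1.1401.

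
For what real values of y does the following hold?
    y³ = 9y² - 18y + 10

Rearrange: y³ - 9y² + 18y - 10 = 0.
Possible rational roots are divisors of -10. Testing y = 1 gives 0, so (y - 1) is a factor.
Divide: y³ - 9y² + 18y - 10 = (y - 1)(y² - 8y + 10).
Apply the quadratic formula to y² - 8y + 10 = 0: y = (8 ± √24)/2, i.e. y ≈ 6.4495 or y ≈ 1.5505.

y = 1 or y = 1.5505 or y = 6.4495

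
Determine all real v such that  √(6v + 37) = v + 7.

v = -6 or v = -2

Square both sides: 6v + 37 = (v + 7)².
Expand and rearrange: v² + 8v + 12 = 0.
Solving gives v = -2 or v = -6.
Check each candidate in the original equation:
  v = -2: √(25) = 5, while v + 7 = 5 — valid.
  v = -6: √(1) = 1, while v + 7 = 1 — valid.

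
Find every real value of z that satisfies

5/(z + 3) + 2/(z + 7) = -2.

z = -8.7656 or z = -4.7344

Multiply both sides by (z + 3)(z + 7):
5(z + 7) + 2(z + 3) = -2(z + 3)(z + 7).
Expand and collect terms: -2z^2 - 27z - 83 = 0.
By the quadratic formula, z = (27 +/- sqrt(65)) / -4, so z ~= -8.7656 or z ~= -4.7344.
Neither value makes a denominator zero (z != -3, z != -7), so both are valid.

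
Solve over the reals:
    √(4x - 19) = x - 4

x = 5 or x = 7

Square both sides: 4x - 19 = (x - 4)².
Expand and rearrange: x² - 12x + 35 = 0.
Solving gives x = 7 or x = 5.
Check each candidate in the original equation:
  x = 7: √(9) = 3, while x - 4 = 3 — valid.
  x = 5: √(1) = 1, while x - 4 = 1 — valid.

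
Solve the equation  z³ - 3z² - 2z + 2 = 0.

Possible rational roots are divisors of 2. Testing z = -1 gives 0, so (z + 1) is a factor.
Divide: z³ - 3z² - 2z + 2 = (z + 1)(z² - 4z + 2).
Apply the quadratic formula to z² - 4z + 2 = 0: z = (4 ± √8)/2, i.e. z ≈ 3.4142 or z ≈ 0.5858.

z = -1 or z = 0.5858 or z = 3.4142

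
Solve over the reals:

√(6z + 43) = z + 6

z = 1

Square both sides: 6z + 43 = (z + 6)².
Expand and rearrange: z² + 6z - 7 = 0.
Solving gives z = 1 or z = -7.
Check each candidate in the original equation:
  z = 1: √(49) = 7, while z + 6 = 7 — valid.
  z = -7: √(1) = 1, while z + 6 = -1 — extraneous.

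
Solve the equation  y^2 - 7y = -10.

y = 2 or y = 5

Bring every term to one side: y^2 - 7y + 10 = 0.
Factor: (y - 5)(y - 2) = 0.
So y = 5 or y = 2.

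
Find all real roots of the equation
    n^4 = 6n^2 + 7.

n = -2.6458 or n = 2.6458

Let u = n^2. The equation becomes u^2 - 6u - 7 = 0.
Factor: (u - 7)(u + 1) = 0, so u = 7 or u = -1.
n^2 = 7 gives n = +/-sqrt(7) ~= +/-2.6458.
n^2 = -1 < 0 has no real solution.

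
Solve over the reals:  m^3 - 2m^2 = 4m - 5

m = -1.7913 or m = 1 or m = 2.7913

Rearrange: m^3 - 2m^2 - 4m + 5 = 0.
Possible rational roots are divisors of 5. Testing m = 1 gives 0, so (m - 1) is a factor.
Divide: m^3 - 2m^2 - 4m + 5 = (m - 1)(m^2 - m - 5).
Apply the quadratic formula to m^2 - m - 5 = 0: m = (1 +/- sqrt(21))/2, i.e. m ~= 2.7913 or m ~= -1.7913.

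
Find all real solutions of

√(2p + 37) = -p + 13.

Square both sides: 2p + 37 = (-p + 13)².
Expand and rearrange: p² - 28p + 132 = 0.
Solving gives p = 22 or p = 6.
Check each candidate in the original equation:
  p = 22: √(81) = 9, while -p + 13 = -9 — extraneous.
  p = 6: √(49) = 7, while -p + 13 = 7 — valid.

p = 6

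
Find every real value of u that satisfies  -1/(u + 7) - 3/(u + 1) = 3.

Multiply both sides by (u + 7)(u + 1):
-(u + 1) - 3(u + 7) = 3(u + 7)(u + 1).
Expand and collect terms: 3u^2 + 28u + 43 = 0.
By the quadratic formula, u = (-28 +/- sqrt(268)) / 6, so u ~= -1.9382 or u ~= -7.3951.
Neither value makes a denominator zero (u != -7, u != -1), so both are valid.

u = -7.3951 or u = -1.9382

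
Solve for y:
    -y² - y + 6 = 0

Factor: -1(y - 2)(y + 3) = 0.
So y = 2 or y = -3.

y = -3 or y = 2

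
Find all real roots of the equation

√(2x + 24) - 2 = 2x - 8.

Isolate the radical: √(2x + 24) = 2x - 6.
Square both sides: 2x + 24 = (2x - 6)².
Expand and rearrange: 4x² - 26x + 12 = 0.
Solving gives x = 6 or x = 0.5.
Check each candidate in the original equation:
  x = 6: √(36) = 6, while 2x - 6 = 6 — valid.
  x = 0.5: √(25) = 5, while 2x - 6 = -5 — extraneous.

x = 6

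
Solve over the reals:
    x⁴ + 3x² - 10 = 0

x = -1.4142 or x = 1.4142

Let u = x². The equation becomes u² + 3u - 10 = 0.
Factor: (u - 2)(u + 5) = 0, so u = 2 or u = -5.
x² = 2 gives x = ±√(2) ≈ ±1.4142.
x² = -5 < 0 has no real solution.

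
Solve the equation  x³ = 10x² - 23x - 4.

x = -0.1623 or x = 4 or x = 6.1623

Rearrange: x³ - 10x² + 23x + 4 = 0.
Possible rational roots are divisors of 4. Testing x = 4 gives 0, so (x - 4) is a factor.
Divide: x³ - 10x² + 23x + 4 = (x - 4)(x² - 6x - 1).
Apply the quadratic formula to x² - 6x - 1 = 0: x = (6 ± √40)/2, i.e. x ≈ 6.1623 or x ≈ -0.1623.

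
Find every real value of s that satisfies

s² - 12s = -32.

Bring every term to one side: s² - 12s + 32 = 0.
Factor: (s - 4)(s - 8) = 0.
So s = 4 or s = 8.

s = 4 or s = 8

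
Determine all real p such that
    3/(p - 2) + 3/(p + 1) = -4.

p = -1.9271 or p = 1.4271

Multiply both sides by (p - 2)(p + 1):
3(p + 1) + 3(p - 2) = -4(p - 2)(p + 1).
Expand and collect terms: -4p^2 - 2p + 11 = 0.
By the quadratic formula, p = (2 +/- sqrt(180)) / -8, so p ~= -1.9271 or p ~= 1.4271.
Neither value makes a denominator zero (p != 2, p != -1), so both are valid.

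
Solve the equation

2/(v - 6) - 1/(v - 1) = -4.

v = 1.2796 or v = 5.4704

Multiply both sides by (v - 6)(v - 1):
2(v - 1) - (v - 6) = -4(v - 6)(v - 1).
Expand and collect terms: -4v² + 27v - 28 = 0.
By the quadratic formula, v = (-27 ± √281) / -8, so v ≈ 1.2796 or v ≈ 5.4704.
Neither value makes a denominator zero (v ≠ 6, v ≠ 1), so both are valid.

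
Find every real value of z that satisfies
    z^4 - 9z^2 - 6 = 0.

z = -3.1022 or z = 3.1022

Let u = z^2. The equation becomes u^2 - 9u - 6 = 0.
By the quadratic formula, u = 9/2 + sqrt(105)/2 or u = 9/2 - sqrt(105)/2.
z^2 = 9/2 + sqrt(105)/2 gives z = +/-sqrt(9/2 + sqrt(105)/2) ~= +/-3.1022.
z^2 = 9/2 - sqrt(105)/2 < 0 has no real solution.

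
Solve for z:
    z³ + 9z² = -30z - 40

z = -4

Rearrange: z³ + 9z² + 30z + 40 = 0.
Possible rational roots are divisors of 40. Testing z = -4 gives 0, so (z + 4) is a factor.
Divide: z³ + 9z² + 30z + 40 = (z + 4)(z² + 5z + 10).
The quadratic z² + 5z + 10 has discriminant -15 < 0, so no further real roots.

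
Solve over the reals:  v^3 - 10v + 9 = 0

v = -3.5414 or v = 1 or v = 2.5414

Possible rational roots are divisors of 9. Testing v = 1 gives 0, so (v - 1) is a factor.
Divide: v^3 - 10v + 9 = (v - 1)(v^2 + v - 9).
Apply the quadratic formula to v^2 + v - 9 = 0: v = (-1 +/- sqrt(37))/2, i.e. v ~= 2.5414 or v ~= -3.5414.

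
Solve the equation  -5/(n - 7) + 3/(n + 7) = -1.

Multiply both sides by (n - 7)(n + 7):
-5(n + 7) + 3(n - 7) = -(n - 7)(n + 7).
Expand and collect terms: -n^2 + 2n + 105 = 0.
By the quadratic formula, n = (-2 +/- sqrt(424)) / -2, so n ~= -9.2956 or n ~= 11.2956.
Neither value makes a denominator zero (n != 7, n != -7), so both are valid.

n = -9.2956 or n = 11.2956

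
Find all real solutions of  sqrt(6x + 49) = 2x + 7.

x = 0

Square both sides: 6x + 49 = (2x + 7)^2.
Expand and rearrange: 4x^2 + 22x = 0.
Solving gives x = 0 or x = -5.5.
Check each candidate in the original equation:
  x = 0: sqrt(49) = 7, while 2x + 7 = 7 — valid.
  x = -5.5: sqrt(16) = 4, while 2x + 7 = -4 — extraneous.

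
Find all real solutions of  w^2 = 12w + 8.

w = -0.6332 or w = 12.6332

Rearrange to standard form: w^2 - 12w - 8 = 0.
Discriminant: (-12)^2 - 4*1*(-8) = 176.
Quadratic formula: w = (12 +/- sqrt(176)) / 2.
So w = 6 + 2*sqrt(11) ~= 12.6332 or w = 6 - 2*sqrt(11) ~= -0.6332.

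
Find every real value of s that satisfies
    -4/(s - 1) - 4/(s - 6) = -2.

s = 2.2984 or s = 8.7016

Multiply both sides by (s - 1)(s - 6):
-4(s - 6) - 4(s - 1) = -2(s - 1)(s - 6).
Expand and collect terms: -2s^2 + 22s - 40 = 0.
By the quadratic formula, s = (-22 +/- sqrt(164)) / -4, so s ~= 2.2984 or s ~= 8.7016.
Neither value makes a denominator zero (s != 1, s != 6), so both are valid.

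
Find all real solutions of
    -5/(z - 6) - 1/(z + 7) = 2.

z = -7.6125 or z = 3.6125

Multiply both sides by (z - 6)(z + 7):
-5(z + 7) - (z - 6) = 2(z - 6)(z + 7).
Expand and collect terms: 2z^2 + 8z - 55 = 0.
By the quadratic formula, z = (-8 +/- sqrt(504)) / 4, so z ~= 3.6125 or z ~= -7.6125.
Neither value makes a denominator zero (z != 6, z != -7), so both are valid.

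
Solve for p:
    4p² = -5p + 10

p = -2.3252 or p = 1.0752

Rearrange to standard form: 4p² + 5p - 10 = 0.
Discriminant: (5)² − 4·4·(-10) = 185.
Quadratic formula: p = (-5 ± √185) / 8.
So p = -5/8 + √(185)/8 ≈ 1.0752 or p = -√(185)/8 - 5/8 ≈ -2.3252.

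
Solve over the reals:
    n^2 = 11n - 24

n = 3 or n = 8

Bring every term to one side: n^2 - 11n + 24 = 0.
Factor: (n - 3)(n - 8) = 0.
So n = 3 or n = 8.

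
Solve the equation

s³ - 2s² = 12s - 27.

s = -3.5414 or s = 2.5414 or s = 3

Rearrange: s³ - 2s² - 12s + 27 = 0.
Possible rational roots are divisors of 27. Testing s = 3 gives 0, so (s - 3) is a factor.
Divide: s³ - 2s² - 12s + 27 = (s - 3)(s² + s - 9).
Apply the quadratic formula to s² + s - 9 = 0: s = (-1 ± √37)/2, i.e. s ≈ 2.5414 or s ≈ -3.5414.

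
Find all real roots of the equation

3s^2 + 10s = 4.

s = -3.6943 or s = 0.3609

Rearrange to standard form: 3s^2 + 10s - 4 = 0.
Discriminant: (10)^2 - 4*3*(-4) = 148.
Quadratic formula: s = (-10 +/- sqrt(148)) / 6.
So s = -5/3 + sqrt(37)/3 ~= 0.3609 or s = -sqrt(37)/3 - 5/3 ~= -3.6943.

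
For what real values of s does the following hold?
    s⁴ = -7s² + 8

Let u = s². The equation becomes u² + 7u - 8 = 0.
Factor: (u + 8)(u - 1) = 0, so u = -8 or u = 1.
s² = -8 < 0 has no real solution.
s² = 1 gives s = ±1.

s = -1 or s = 1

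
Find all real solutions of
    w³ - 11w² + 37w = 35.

w = 1.5858 or w = 4.4142 or w = 5

Rearrange: w³ - 11w² + 37w - 35 = 0.
Possible rational roots are divisors of -35. Testing w = 5 gives 0, so (w - 5) is a factor.
Divide: w³ - 11w² + 37w - 35 = (w - 5)(w² - 6w + 7).
Apply the quadratic formula to w² - 6w + 7 = 0: w = (6 ± √8)/2, i.e. w ≈ 4.4142 or w ≈ 1.5858.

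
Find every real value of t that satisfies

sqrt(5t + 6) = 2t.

t = 2

Square both sides: 5t + 6 = (2t)^2.
Expand and rearrange: 4t^2 - 5t - 6 = 0.
Solving gives t = 2 or t = -0.75.
Check each candidate in the original equation:
  t = 2: sqrt(16) = 4, while 2t = 4 — valid.
  t = -0.75: sqrt(2.25) = 1.5, while 2t = -1.5 — extraneous.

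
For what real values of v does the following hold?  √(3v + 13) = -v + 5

v = 1

Square both sides: 3v + 13 = (-v + 5)².
Expand and rearrange: v² - 13v + 12 = 0.
Solving gives v = 12 or v = 1.
Check each candidate in the original equation:
  v = 12: √(49) = 7, while -v + 5 = -7 — extraneous.
  v = 1: √(16) = 4, while -v + 5 = 4 — valid.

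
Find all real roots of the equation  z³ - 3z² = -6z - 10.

z = -1

Rearrange: z³ - 3z² + 6z + 10 = 0.
Possible rational roots are divisors of 10. Testing z = -1 gives 0, so (z + 1) is a factor.
Divide: z³ - 3z² + 6z + 10 = (z + 1)(z² - 4z + 10).
The quadratic z² - 4z + 10 has discriminant -24 < 0, so no further real roots.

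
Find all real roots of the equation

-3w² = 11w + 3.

w = -3.3699 or w = -0.2967

Rearrange to standard form: -3w² - 11w - 3 = 0.
Discriminant: (-11)² − 4·(-3)·(-3) = 85.
Quadratic formula: w = (11 ± √85) / (-6).
So w = -11/6 - √(85)/6 ≈ -3.3699 or w = -11/6 + √(85)/6 ≈ -0.2967.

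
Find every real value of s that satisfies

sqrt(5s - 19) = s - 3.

Square both sides: 5s - 19 = (s - 3)^2.
Expand and rearrange: s^2 - 11s + 28 = 0.
Solving gives s = 7 or s = 4.
Check each candidate in the original equation:
  s = 7: sqrt(16) = 4, while s - 3 = 4 — valid.
  s = 4: sqrt(1) = 1, while s - 3 = 1 — valid.

s = 4 or s = 7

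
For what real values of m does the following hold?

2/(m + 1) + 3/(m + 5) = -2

Multiply both sides by (m + 1)(m + 5):
2(m + 5) + 3(m + 1) = -2(m + 1)(m + 5).
Expand and collect terms: -2m² - 17m - 23 = 0.
By the quadratic formula, m = (17 ± √105) / -4, so m ≈ -6.8117 or m ≈ -1.6883.
Neither value makes a denominator zero (m ≠ -1, m ≠ -5), so both are valid.

m = -6.8117 or m = -1.6883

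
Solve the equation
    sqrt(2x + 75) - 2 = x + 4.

x = 3

Isolate the radical: sqrt(2x + 75) = x + 6.
Square both sides: 2x + 75 = (x + 6)^2.
Expand and rearrange: x^2 + 10x - 39 = 0.
Solving gives x = 3 or x = -13.
Check each candidate in the original equation:
  x = 3: sqrt(81) = 9, while x + 6 = 9 — valid.
  x = -13: sqrt(49) = 7, while x + 6 = -7 — extraneous.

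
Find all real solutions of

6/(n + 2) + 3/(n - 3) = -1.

Multiply both sides by (n + 2)(n - 3):
6(n - 3) + 3(n + 2) = -(n + 2)(n - 3).
Expand and collect terms: -n² - 8n + 18 = 0.
By the quadratic formula, n = (8 ± √136) / -2, so n ≈ -9.831 or n ≈ 1.831.
Neither value makes a denominator zero (n ≠ -2, n ≠ 3), so both are valid.

n = -9.831 or n = 1.831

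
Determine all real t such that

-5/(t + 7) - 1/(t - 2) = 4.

t = -8.2812 or t = 1.7812

Multiply both sides by (t + 7)(t - 2):
-5(t - 2) - (t + 7) = 4(t + 7)(t - 2).
Expand and collect terms: 4t² + 26t - 59 = 0.
By the quadratic formula, t = (-26 ± √1620) / 8, so t ≈ 1.7812 or t ≈ -8.2812.
Neither value makes a denominator zero (t ≠ -7, t ≠ 2), so both are valid.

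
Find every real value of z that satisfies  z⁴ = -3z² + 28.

Let u = z². The equation becomes u² + 3u - 28 = 0.
Factor: (u - 4)(u + 7) = 0, so u = 4 or u = -7.
z² = 4 gives z = ±2.
z² = -7 < 0 has no real solution.

z = -2 or z = 2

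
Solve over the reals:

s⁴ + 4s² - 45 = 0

s = -2.2361 or s = 2.2361

Let u = s². The equation becomes u² + 4u - 45 = 0.
Factor: (u - 5)(u + 9) = 0, so u = 5 or u = -9.
s² = 5 gives s = ±√(5) ≈ ±2.2361.
s² = -9 < 0 has no real solution.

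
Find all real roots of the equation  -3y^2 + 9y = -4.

y = -0.393 or y = 3.393

Rearrange to standard form: -3y^2 + 9y + 4 = 0.
Discriminant: (9)^2 - 4*(-3)*4 = 129.
Quadratic formula: y = (-9 +/- sqrt(129)) / (-6).
So y = 3/2 - sqrt(129)/6 ~= -0.393 or y = 3/2 + sqrt(129)/6 ~= 3.393.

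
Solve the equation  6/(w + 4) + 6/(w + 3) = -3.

Multiply both sides by (w + 4)(w + 3):
6(w + 3) + 6(w + 4) = -3(w + 4)(w + 3).
Expand and collect terms: -3w² - 33w - 78 = 0.
By the quadratic formula, w = (33 ± √153) / -6, so w ≈ -7.5616 or w ≈ -3.4384.
Neither value makes a denominator zero (w ≠ -4, w ≠ -3), so both are valid.

w = -7.5616 or w = -3.4384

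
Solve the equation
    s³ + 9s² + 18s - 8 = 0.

Possible rational roots are divisors of -8. Testing s = -4 gives 0, so (s + 4) is a factor.
Divide: s³ + 9s² + 18s - 8 = (s + 4)(s² + 5s - 2).
Apply the quadratic formula to s² + 5s - 2 = 0: s = (-5 ± √33)/2, i.e. s ≈ 0.3723 or s ≈ -5.3723.

s = -5.3723 or s = -4 or s = 0.3723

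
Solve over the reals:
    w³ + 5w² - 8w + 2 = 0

Possible rational roots are divisors of 2. Testing w = 1 gives 0, so (w - 1) is a factor.
Divide: w³ + 5w² - 8w + 2 = (w - 1)(w² + 6w - 2).
Apply the quadratic formula to w² + 6w - 2 = 0: w = (-6 ± √44)/2, i.e. w ≈ 0.3166 or w ≈ -6.3166.

w = -6.3166 or w = 0.3166 or w = 1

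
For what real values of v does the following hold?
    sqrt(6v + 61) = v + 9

Square both sides: 6v + 61 = (v + 9)^2.
Expand and rearrange: v^2 + 12v + 20 = 0.
Solving gives v = -2 or v = -10.
Check each candidate in the original equation:
  v = -2: sqrt(49) = 7, while v + 9 = 7 — valid.
  v = -10: sqrt(1) = 1, while v + 9 = -1 — extraneous.

v = -2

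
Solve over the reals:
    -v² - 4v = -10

Rearrange to standard form: -v² - 4v + 10 = 0.
Discriminant: (-4)² − 4·(-1)·10 = 56.
Quadratic formula: v = (4 ± √56) / (-2).
So v = -√(14) - 2 ≈ -5.7417 or v = -2 + √(14) ≈ 1.7417.

v = -5.7417 or v = 1.7417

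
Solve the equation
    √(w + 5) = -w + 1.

w = -1

Square both sides: w + 5 = (-w + 1)².
Expand and rearrange: w² - 3w - 4 = 0.
Solving gives w = 4 or w = -1.
Check each candidate in the original equation:
  w = 4: √(9) = 3, while -w + 1 = -3 — extraneous.
  w = -1: √(4) = 2, while -w + 1 = 2 — valid.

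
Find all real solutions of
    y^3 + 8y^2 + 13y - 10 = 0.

Possible rational roots are divisors of -10. Testing y = -5 gives 0, so (y + 5) is a factor.
Divide: y^3 + 8y^2 + 13y - 10 = (y + 5)(y^2 + 3y - 2).
Apply the quadratic formula to y^2 + 3y - 2 = 0: y = (-3 +/- sqrt(17))/2, i.e. y ~= 0.5616 or y ~= -3.5616.

y = -5 or y = -3.5616 or y = 0.5616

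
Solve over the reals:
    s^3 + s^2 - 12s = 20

Rearrange: s^3 + s^2 - 12s - 20 = 0.
Possible rational roots are divisors of -20. Testing s = -2 gives 0, so (s + 2) is a factor.
Divide: s^3 + s^2 - 12s - 20 = (s + 2)(s^2 - s - 10).
Apply the quadratic formula to s^2 - s - 10 = 0: s = (1 +/- sqrt(41))/2, i.e. s ~= 3.7016 or s ~= -2.7016.

s = -2.7016 or s = -2 or s = 3.7016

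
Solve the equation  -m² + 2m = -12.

Rearrange to standard form: -m² + 2m + 12 = 0.
Discriminant: (2)² − 4·(-1)·12 = 52.
Quadratic formula: m = (-2 ± √52) / (-2).
So m = 1 - √(13) ≈ -2.6056 or m = 1 + √(13) ≈ 4.6056.

m = -2.6056 or m = 4.6056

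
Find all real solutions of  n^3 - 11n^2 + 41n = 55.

Rearrange: n^3 - 11n^2 + 41n - 55 = 0.
Possible rational roots are divisors of -55. Testing n = 5 gives 0, so (n - 5) is a factor.
Divide: n^3 - 11n^2 + 41n - 55 = (n - 5)(n^2 - 6n + 11).
The quadratic n^2 - 6n + 11 has discriminant -8 < 0, so no further real roots.

n = 5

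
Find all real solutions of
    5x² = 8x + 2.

Rearrange to standard form: 5x² - 8x - 2 = 0.
Discriminant: (-8)² − 4·5·(-2) = 104.
Quadratic formula: x = (8 ± √104) / 10.
So x = 4/5 + √(26)/5 ≈ 1.8198 or x = 4/5 - √(26)/5 ≈ -0.2198.

x = -0.2198 or x = 1.8198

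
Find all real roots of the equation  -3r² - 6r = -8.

r = -2.9149 or r = 0.9149

Rearrange to standard form: -3r² - 6r + 8 = 0.
Discriminant: (-6)² − 4·(-3)·8 = 132.
Quadratic formula: r = (6 ± √132) / (-6).
So r = -√(33)/3 - 1 ≈ -2.9149 or r = -1 + √(33)/3 ≈ 0.9149.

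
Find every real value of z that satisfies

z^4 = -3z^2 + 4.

z = -1 or z = 1

Let u = z^2. The equation becomes u^2 + 3u - 4 = 0.
Factor: (u + 4)(u - 1) = 0, so u = -4 or u = 1.
z^2 = -4 < 0 has no real solution.
z^2 = 1 gives z = +/-1.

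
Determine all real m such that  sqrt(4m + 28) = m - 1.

m = 9

Square both sides: 4m + 28 = (m - 1)^2.
Expand and rearrange: m^2 - 6m - 27 = 0.
Solving gives m = 9 or m = -3.
Check each candidate in the original equation:
  m = 9: sqrt(64) = 8, while m - 1 = 8 — valid.
  m = -3: sqrt(16) = 4, while m - 1 = -4 — extraneous.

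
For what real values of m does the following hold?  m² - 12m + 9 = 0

Discriminant: (-12)² − 4·1·9 = 108.
Quadratic formula: m = (12 ± √108) / 2.
So m = 3·√(3) + 6 ≈ 11.1962 or m = 6 - 3·√(3) ≈ 0.8038.

m = 0.8038 or m = 11.1962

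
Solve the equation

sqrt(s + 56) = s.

Square both sides: s + 56 = (s)^2.
Expand and rearrange: s^2 - s - 56 = 0.
Solving gives s = 8 or s = -7.
Check each candidate in the original equation:
  s = 8: sqrt(64) = 8, while s = 8 — valid.
  s = -7: sqrt(49) = 7, while s = -7 — extraneous.

s = 8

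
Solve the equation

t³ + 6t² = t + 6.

Rearrange: t³ + 6t² - t - 6 = 0.
Possible rational roots are divisors of -6. Testing t = 1 gives 0, so (t - 1) is a factor.
Divide: t³ + 6t² - t - 6 = (t - 1)(t² + 7t + 6).
Factor the quadratic: t = -1 or t = -6.

t = -6 or t = -1 or t = 1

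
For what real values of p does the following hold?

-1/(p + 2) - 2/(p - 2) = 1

p = -3.5616 or p = 0.5616

Multiply both sides by (p + 2)(p - 2):
-(p - 2) - 2(p + 2) = (p + 2)(p - 2).
Expand and collect terms: p^2 + 3p - 2 = 0.
By the quadratic formula, p = (-3 +/- sqrt(17)) / 2, so p ~= 0.5616 or p ~= -3.5616.
Neither value makes a denominator zero (p != -2, p != 2), so both are valid.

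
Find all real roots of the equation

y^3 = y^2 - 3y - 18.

Rearrange: y^3 - y^2 + 3y + 18 = 0.
Possible rational roots are divisors of 18. Testing y = -2 gives 0, so (y + 2) is a factor.
Divide: y^3 - y^2 + 3y + 18 = (y + 2)(y^2 - 3y + 9).
The quadratic y^2 - 3y + 9 has discriminant -27 < 0, so no further real roots.

y = -2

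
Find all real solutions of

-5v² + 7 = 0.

v = -1.1832 or v = 1.1832

Discriminant: (0)² − 4·(-5)·7 = 140.
Quadratic formula: v = (0 ± √140) / (-10).
So v = -√(35)/5 ≈ -1.1832 or v = √(35)/5 ≈ 1.1832.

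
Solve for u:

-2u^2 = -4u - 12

u = -1.6458 or u = 3.6458

Rearrange to standard form: -2u^2 + 4u + 12 = 0.
Discriminant: (4)^2 - 4*(-2)*12 = 112.
Quadratic formula: u = (-4 +/- sqrt(112)) / (-4).
So u = 1 - sqrt(7) ~= -1.6458 or u = 1 + sqrt(7) ~= 3.6458.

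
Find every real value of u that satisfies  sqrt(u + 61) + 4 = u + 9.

Isolate the radical: sqrt(u + 61) = u + 5.
Square both sides: u + 61 = (u + 5)^2.
Expand and rearrange: u^2 + 9u - 36 = 0.
Solving gives u = 3 or u = -12.
Check each candidate in the original equation:
  u = 3: sqrt(64) = 8, while u + 5 = 8 — valid.
  u = -12: sqrt(49) = 7, while u + 5 = -7 — extraneous.

u = 3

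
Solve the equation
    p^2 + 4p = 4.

Rearrange to standard form: p^2 + 4p - 4 = 0.
Discriminant: (4)^2 - 4*1*(-4) = 32.
Quadratic formula: p = (-4 +/- sqrt(32)) / 2.
So p = -2 + 2*sqrt(2) ~= 0.8284 or p = -2*sqrt(2) - 2 ~= -4.8284.

p = -4.8284 or p = 0.8284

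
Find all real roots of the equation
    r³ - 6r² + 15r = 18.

Rearrange: r³ - 6r² + 15r - 18 = 0.
Possible rational roots are divisors of -18. Testing r = 3 gives 0, so (r - 3) is a factor.
Divide: r³ - 6r² + 15r - 18 = (r - 3)(r² - 3r + 6).
The quadratic r² - 3r + 6 has discriminant -15 < 0, so no further real roots.

r = 3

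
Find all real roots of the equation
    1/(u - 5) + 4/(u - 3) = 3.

Multiply both sides by (u - 5)(u - 3):
(u - 3) + 4(u - 5) = 3(u - 5)(u - 3).
Expand and collect terms: 3u² - 29u + 68 = 0.
Factor or apply the quadratic formula: u = 5.6667 or u = 4.
Neither value makes a denominator zero (u ≠ 5, u ≠ 3), so both are valid.

u = 4 or u = 5.6667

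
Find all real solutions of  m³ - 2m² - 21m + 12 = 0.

Possible rational roots are divisors of 12. Testing m = -4 gives 0, so (m + 4) is a factor.
Divide: m³ - 2m² - 21m + 12 = (m + 4)(m² - 6m + 3).
Apply the quadratic formula to m² - 6m + 3 = 0: m = (6 ± √24)/2, i.e. m ≈ 5.4495 or m ≈ 0.5505.

m = -4 or m = 0.5505 or m = 5.4495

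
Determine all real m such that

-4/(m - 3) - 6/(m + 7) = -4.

Multiply both sides by (m - 3)(m + 7):
-4(m + 7) - 6(m - 3) = -4(m - 3)(m + 7).
Expand and collect terms: -4m² - 6m + 94 = 0.
By the quadratic formula, m = (6 ± √1540) / -8, so m ≈ -5.6554 or m ≈ 4.1554.
Neither value makes a denominator zero (m ≠ 3, m ≠ -7), so both are valid.

m = -5.6554 or m = 4.1554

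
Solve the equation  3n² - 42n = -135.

n = 5 or n = 9

Bring every term to one side: 3n² - 42n + 135 = 0.
Factor: 3(n - 5)(n - 9) = 0.
So n = 5 or n = 9.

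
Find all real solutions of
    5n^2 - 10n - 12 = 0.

n = -0.8439 or n = 2.8439

Discriminant: (-10)^2 - 4*5*(-12) = 340.
Quadratic formula: n = (10 +/- sqrt(340)) / 10.
So n = 1 + sqrt(85)/5 ~= 2.8439 or n = 1 - sqrt(85)/5 ~= -0.8439.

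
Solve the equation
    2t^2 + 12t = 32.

t = -8 or t = 2

Bring every term to one side: 2t^2 + 12t - 32 = 0.
Factor: 2(t - 2)(t + 8) = 0.
So t = 2 or t = -8.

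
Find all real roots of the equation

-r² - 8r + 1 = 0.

r = -8.1231 or r = 0.1231

Discriminant: (-8)² − 4·(-1)·1 = 68.
Quadratic formula: r = (8 ± √68) / (-2).
So r = -√(17) - 4 ≈ -8.1231 or r = -4 + √(17) ≈ 0.1231.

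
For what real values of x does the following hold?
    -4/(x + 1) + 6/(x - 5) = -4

x = 0.5 or x = 3

Multiply both sides by (x + 1)(x - 5):
-4(x - 5) + 6(x + 1) = -4(x + 1)(x - 5).
Expand and collect terms: -4x² + 14x - 6 = 0.
Factor or apply the quadratic formula: x = 0.5 or x = 3.
Neither value makes a denominator zero (x ≠ -1, x ≠ 5), so both are valid.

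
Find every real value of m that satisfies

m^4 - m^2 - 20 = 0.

m = -2.2361 or m = 2.2361

Let u = m^2. The equation becomes u^2 - u - 20 = 0.
Factor: (u + 4)(u - 5) = 0, so u = -4 or u = 5.
m^2 = -4 < 0 has no real solution.
m^2 = 5 gives m = +/-sqrt(5) ~= +/-2.2361.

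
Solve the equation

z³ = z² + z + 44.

z = 4

Rearrange: z³ - z² - z - 44 = 0.
Possible rational roots are divisors of -44. Testing z = 4 gives 0, so (z - 4) is a factor.
Divide: z³ - z² - z - 44 = (z - 4)(z² + 3z + 11).
The quadratic z² + 3z + 11 has discriminant -35 < 0, so no further real roots.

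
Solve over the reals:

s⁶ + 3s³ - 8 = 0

Let u = s³. The equation becomes u² + 3u - 8 = 0.
By the quadratic formula, u = -3/2 + √(41)/2 or u = -√(41)/2 - 3/2.
s³ = -3/2 + √(41)/2 gives s = ∛(-3/2 + √(41)/2) ≈ 1.1938.
s³ = -√(41)/2 - 3/2 gives s = -∛(3/2 + √(41)/2) ≈ -1.6753.

s = -1.6753 or s = 1.1938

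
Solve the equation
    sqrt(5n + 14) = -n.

Square both sides: 5n + 14 = (-n)^2.
Expand and rearrange: n^2 - 5n - 14 = 0.
Solving gives n = 7 or n = -2.
Check each candidate in the original equation:
  n = 7: sqrt(49) = 7, while -n = -7 — extraneous.
  n = -2: sqrt(4) = 2, while -n = 2 — valid.

n = -2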